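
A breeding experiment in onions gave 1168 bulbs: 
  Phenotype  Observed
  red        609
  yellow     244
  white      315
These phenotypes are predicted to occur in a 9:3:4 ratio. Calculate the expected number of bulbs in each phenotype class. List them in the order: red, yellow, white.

The 9:3:4 ratio has 16 parts, so with N = 1168 the expected counts are:
  red: 1168 × 9/16 = 657
  yellow: 1168 × 3/16 = 219
  white: 1168 × 4/16 = 292

657, 219, 292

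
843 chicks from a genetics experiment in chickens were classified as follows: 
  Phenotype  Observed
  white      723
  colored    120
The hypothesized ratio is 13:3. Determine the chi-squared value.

11.281

Under the 13:3 hypothesis (Σ ratio = 16, N = 843):
  white: 843 × 13/16 = 684.9375
  colored: 843 × 3/16 = 158.0625
χ² = Σ (O − E)² / E
  white: (723 − 684.9375)² / 684.9375 = 2.1152
  colored: (120 − 158.0625)² / 158.0625 = 9.1657
χ² = 2.1152 + 9.1657 = 11.2809 ≈ 11.281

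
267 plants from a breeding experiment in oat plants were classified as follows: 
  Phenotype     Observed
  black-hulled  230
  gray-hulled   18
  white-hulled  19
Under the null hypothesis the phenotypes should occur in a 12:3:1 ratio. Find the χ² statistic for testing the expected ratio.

25.275

Expected counts for N = 267 under a 12:3:1 ratio (total parts = 16):
  black-hulled: 267 × 12/16 = 200.25
  gray-hulled: 267 × 3/16 = 50.0625
  white-hulled: 267 × 1/16 = 16.6875
χ² = Σ (O − E)² / E
  black-hulled: (230 − 200.25)² / 200.25 = 4.4198
  gray-hulled: (18 − 50.0625)² / 50.0625 = 20.5344
  white-hulled: (19 − 16.6875)² / 16.6875 = 0.3205
χ² = 4.4198 + 20.5344 + 0.3205 = 25.2747 ≈ 25.275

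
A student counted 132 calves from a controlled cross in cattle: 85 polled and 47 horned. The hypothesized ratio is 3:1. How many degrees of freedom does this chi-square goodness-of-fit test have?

1

A goodness-of-fit test with 2 phenotype classes has df = 2 − 1 = 1.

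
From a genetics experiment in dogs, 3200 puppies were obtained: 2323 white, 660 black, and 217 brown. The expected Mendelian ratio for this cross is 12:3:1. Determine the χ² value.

9.915

Under the 12:3:1 hypothesis (Σ ratio = 16, N = 3200):
  white: 3200 × 12/16 = 2400
  black: 3200 × 3/16 = 600
  brown: 3200 × 1/16 = 200
χ² = Σ (O − E)² / E
  white: (2323 − 2400)² / 2400 = 2.4704
  black: (660 − 600)² / 600 = 6.0000
  brown: (217 − 200)² / 200 = 1.4450
χ² = 2.4704 + 6.0000 + 1.4450 = 9.9154 ≈ 9.915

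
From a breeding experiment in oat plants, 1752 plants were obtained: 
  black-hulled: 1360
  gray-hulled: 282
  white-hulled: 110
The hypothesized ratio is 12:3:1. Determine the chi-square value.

The 12:3:1 ratio has 16 parts, so with N = 1752 the expected counts are:
  black-hulled: 1752 × 12/16 = 1314
  gray-hulled: 1752 × 3/16 = 328.5
  white-hulled: 1752 × 1/16 = 109.5
χ² = Σ (O − E)² / E
  black-hulled: (1360 − 1314)² / 1314 = 1.6104
  gray-hulled: (282 − 328.5)² / 328.5 = 6.5822
  white-hulled: (110 − 109.5)² / 109.5 = 0.0023
χ² = 1.6104 + 6.5822 + 0.0023 = 8.1949 ≈ 8.195

8.195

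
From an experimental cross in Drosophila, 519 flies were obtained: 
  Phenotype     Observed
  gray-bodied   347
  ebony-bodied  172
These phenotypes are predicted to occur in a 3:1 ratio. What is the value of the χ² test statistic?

Under the 3:1 hypothesis (Σ ratio = 4, N = 519):
  gray-bodied: 519 × 3/4 = 389.25
  ebony-bodied: 519 × 1/4 = 129.75
χ² = Σ (O − E)² / E
  gray-bodied: (347 − 389.25)² / 389.25 = 4.5859
  ebony-bodied: (172 − 129.75)² / 129.75 = 13.7577
χ² = 4.5859 + 13.7577 = 18.3436 ≈ 18.344

18.344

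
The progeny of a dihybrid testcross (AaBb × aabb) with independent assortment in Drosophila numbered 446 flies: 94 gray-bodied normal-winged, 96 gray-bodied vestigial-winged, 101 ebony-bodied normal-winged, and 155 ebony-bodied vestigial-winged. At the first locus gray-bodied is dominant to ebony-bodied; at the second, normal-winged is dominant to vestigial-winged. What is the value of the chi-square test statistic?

22.861

A dihybrid testcross with independent assortment gives a 1:1:1:1 ratio.
Under the 1:1:1:1 hypothesis (Σ ratio = 4, N = 446):
  gray-bodied normal-winged: 446 × 1/4 = 111.5
  gray-bodied vestigial-winged: 446 × 1/4 = 111.5
  ebony-bodied normal-winged: 446 × 1/4 = 111.5
  ebony-bodied vestigial-winged: 446 × 1/4 = 111.5
χ² = Σ (O − E)² / E
  gray-bodied normal-winged: (94 − 111.5)² / 111.5 = 2.7466
  gray-bodied vestigial-winged: (96 − 111.5)² / 111.5 = 2.1547
  ebony-bodied normal-winged: (101 − 111.5)² / 111.5 = 0.9888
  ebony-bodied vestigial-winged: (155 − 111.5)² / 111.5 = 16.9709
χ² = 2.7466 + 2.1547 + 0.9888 + 16.9709 = 22.861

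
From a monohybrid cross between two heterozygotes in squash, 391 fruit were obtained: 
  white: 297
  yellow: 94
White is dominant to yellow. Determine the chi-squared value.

For a monohybrid cross between heterozygotes with complete dominance, the expected phenotypic ratio is 3:1.
Expected counts for N = 391 under a 3:1 ratio (total parts = 4):
  white: 391 × 3/4 = 293.25
  yellow: 391 × 1/4 = 97.75
χ² = Σ (O − E)² / E
  white: (297 − 293.25)² / 293.25 = 0.0480
  yellow: (94 − 97.75)² / 97.75 = 0.1439
χ² = 0.0480 + 0.1439 = 0.1919 ≈ 0.192

0.192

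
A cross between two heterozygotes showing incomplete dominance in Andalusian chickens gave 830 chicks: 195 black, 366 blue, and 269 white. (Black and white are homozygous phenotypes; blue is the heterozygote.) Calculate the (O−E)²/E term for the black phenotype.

0.753

With incomplete dominance, a heterozygote × heterozygote cross gives a 1:2:1 phenotypic ratio.
Expected counts for N = 830 under a 1:2:1 ratio (total parts = 4):
  black: 830 × 1/4 = 207.5
  blue: 830 × 2/4 = 415
  white: 830 × 1/4 = 207.5
Contribution of black: (195 − 207.5)² / 207.5 = 0.7530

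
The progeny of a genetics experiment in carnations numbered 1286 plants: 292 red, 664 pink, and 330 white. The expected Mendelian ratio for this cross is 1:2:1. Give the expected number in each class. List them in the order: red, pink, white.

321.5, 643, 321.5

Total ratio parts = 4. Expected numbers out of 1286:
  red: 1286 × 1/4 = 321.5
  pink: 1286 × 2/4 = 643
  white: 1286 × 1/4 = 321.5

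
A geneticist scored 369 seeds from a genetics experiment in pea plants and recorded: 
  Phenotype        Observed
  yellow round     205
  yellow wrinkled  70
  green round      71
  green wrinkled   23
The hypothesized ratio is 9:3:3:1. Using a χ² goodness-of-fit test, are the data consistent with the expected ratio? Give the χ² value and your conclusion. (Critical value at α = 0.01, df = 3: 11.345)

0.089; consistent

The 9:3:3:1 ratio has 16 parts, so with N = 369 the expected counts are:
  yellow round: 369 × 9/16 = 207.5625
  yellow wrinkled: 369 × 3/16 = 69.1875
  green round: 369 × 3/16 = 69.1875
  green wrinkled: 369 × 1/16 = 23.0625
χ² = Σ (O − E)² / E
  yellow round: (205 − 207.5625)² / 207.5625 = 0.0316
  yellow wrinkled: (70 − 69.1875)² / 69.1875 = 0.0095
  green round: (71 − 69.1875)² / 69.1875 = 0.0475
  green wrinkled: (23 − 23.0625)² / 23.0625 = 0.0002
χ² = 0.0316 + 0.0095 + 0.0475 + 0.0002 = 0.0888 ≈ 0.089
Degrees of freedom = 4 − 1 = 3; critical value at α = 0.01 is 11.345.
Since 0.089 < 11.345, we fail to reject the null hypothesis — the data are consistent with the 9:3:3:1 ratio.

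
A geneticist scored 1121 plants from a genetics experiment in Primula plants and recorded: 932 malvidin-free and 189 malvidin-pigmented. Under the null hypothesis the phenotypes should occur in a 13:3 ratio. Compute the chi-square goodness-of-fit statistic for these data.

2.629

Under the 13:3 hypothesis (Σ ratio = 16, N = 1121):
  malvidin-free: 1121 × 13/16 = 910.8125
  malvidin-pigmented: 1121 × 3/16 = 210.1875
χ² = Σ (O − E)² / E
  malvidin-free: (932 − 910.8125)² / 910.8125 = 0.4929
  malvidin-pigmented: (189 − 210.1875)² / 210.1875 = 2.1358
χ² = 0.4929 + 2.1358 = 2.6287 ≈ 2.629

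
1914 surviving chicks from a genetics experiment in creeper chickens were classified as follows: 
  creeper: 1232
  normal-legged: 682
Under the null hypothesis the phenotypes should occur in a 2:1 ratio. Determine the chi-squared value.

Total ratio parts = 3. Expected numbers out of 1914:
  creeper: 1914 × 2/3 = 1276
  normal-legged: 1914 × 1/3 = 638
χ² = Σ (O − E)² / E
  creeper: (1232 − 1276)² / 1276 = 1.5172
  normal-legged: (682 − 638)² / 638 = 3.0345
χ² = 1.5172 + 3.0345 = 4.5517 ≈ 4.552

4.552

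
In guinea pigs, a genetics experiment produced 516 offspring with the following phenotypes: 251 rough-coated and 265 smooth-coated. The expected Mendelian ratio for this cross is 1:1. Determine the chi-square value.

Under the 1:1 hypothesis (Σ ratio = 2, N = 516):
  rough-coated: 516 × 1/2 = 258
  smooth-coated: 516 × 1/2 = 258
χ² = Σ (O − E)² / E
  rough-coated: (251 − 258)² / 258 = 0.1899
  smooth-coated: (265 − 258)² / 258 = 0.1899
χ² = 0.1899 + 0.1899 = 0.3798 ≈ 0.380

0.380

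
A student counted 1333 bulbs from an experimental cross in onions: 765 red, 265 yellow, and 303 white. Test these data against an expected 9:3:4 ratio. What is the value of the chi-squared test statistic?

3.961

The 9:3:4 ratio has 16 parts, so with N = 1333 the expected counts are:
  red: 1333 × 9/16 = 749.8125
  yellow: 1333 × 3/16 = 249.9375
  white: 1333 × 4/16 = 333.25
χ² = Σ (O − E)² / E
  red: (765 − 749.8125)² / 749.8125 = 0.3076
  yellow: (265 − 249.9375)² / 249.9375 = 0.9077
  white: (303 − 333.25)² / 333.25 = 2.7459
χ² = 0.3076 + 0.9077 + 2.7459 = 3.9612 ≈ 3.961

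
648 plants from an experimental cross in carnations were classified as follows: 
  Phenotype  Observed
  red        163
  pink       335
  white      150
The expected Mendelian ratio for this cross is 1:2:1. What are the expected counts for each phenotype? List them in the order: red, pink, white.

162, 324, 162

Total ratio parts = 4. Expected numbers out of 648:
  red: 648 × 1/4 = 162
  pink: 648 × 2/4 = 324
  white: 648 × 1/4 = 162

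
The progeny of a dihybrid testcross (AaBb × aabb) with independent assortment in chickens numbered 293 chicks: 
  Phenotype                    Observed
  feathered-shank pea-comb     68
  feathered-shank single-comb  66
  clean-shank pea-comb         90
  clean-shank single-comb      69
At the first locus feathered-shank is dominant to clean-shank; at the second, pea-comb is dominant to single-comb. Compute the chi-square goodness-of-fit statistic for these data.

A dihybrid testcross with independent assortment gives a 1:1:1:1 ratio.
The 1:1:1:1 ratio has 4 parts, so with N = 293 the expected counts are:
  feathered-shank pea-comb: 293 × 1/4 = 73.25
  feathered-shank single-comb: 293 × 1/4 = 73.25
  clean-shank pea-comb: 293 × 1/4 = 73.25
  clean-shank single-comb: 293 × 1/4 = 73.25
χ² = Σ (O − E)² / E
  feathered-shank pea-comb: (68 − 73.25)² / 73.25 = 0.3763
  feathered-shank single-comb: (66 − 73.25)² / 73.25 = 0.7176
  clean-shank pea-comb: (90 − 73.25)² / 73.25 = 3.8302
  clean-shank single-comb: (69 − 73.25)² / 73.25 = 0.2466
χ² = 0.3763 + 0.7176 + 3.8302 + 0.2466 = 5.1707 ≈ 5.171

5.171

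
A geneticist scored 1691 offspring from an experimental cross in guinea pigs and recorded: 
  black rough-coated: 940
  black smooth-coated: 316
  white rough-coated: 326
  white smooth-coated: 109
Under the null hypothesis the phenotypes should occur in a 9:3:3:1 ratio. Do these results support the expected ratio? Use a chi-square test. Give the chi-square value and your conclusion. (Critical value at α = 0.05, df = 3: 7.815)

The 9:3:3:1 ratio has 16 parts, so with N = 1691 the expected counts are:
  black rough-coated: 1691 × 9/16 = 951.1875
  black smooth-coated: 1691 × 3/16 = 317.0625
  white rough-coated: 1691 × 3/16 = 317.0625
  white smooth-coated: 1691 × 1/16 = 105.6875
χ² = Σ (O − E)² / E
  black rough-coated: (940 − 951.1875)² / 951.1875 = 0.1316
  black smooth-coated: (316 − 317.0625)² / 317.0625 = 0.0036
  white rough-coated: (326 − 317.0625)² / 317.0625 = 0.2519
  white smooth-coated: (109 − 105.6875)² / 105.6875 = 0.1038
χ² = 0.1316 + 0.0036 + 0.2519 + 0.1038 = 0.4909 ≈ 0.491
Degrees of freedom = 4 − 1 = 3; critical value at α = 0.05 is 7.815.
Since 0.491 < 7.815, we fail to reject the null hypothesis — the data are consistent with the 9:3:3:1 ratio.

0.491; consistent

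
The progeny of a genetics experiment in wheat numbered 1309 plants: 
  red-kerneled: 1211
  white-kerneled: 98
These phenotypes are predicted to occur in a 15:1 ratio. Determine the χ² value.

Expected counts for N = 1309 under a 15:1 ratio (total parts = 16):
  red-kerneled: 1309 × 15/16 = 1227.1875
  white-kerneled: 1309 × 1/16 = 81.8125
χ² = Σ (O − E)² / E
  red-kerneled: (1211 − 1227.1875)² / 1227.1875 = 0.2135
  white-kerneled: (98 − 81.8125)² / 81.8125 = 3.2029
χ² = 0.2135 + 3.2029 = 3.4164 ≈ 3.416

3.416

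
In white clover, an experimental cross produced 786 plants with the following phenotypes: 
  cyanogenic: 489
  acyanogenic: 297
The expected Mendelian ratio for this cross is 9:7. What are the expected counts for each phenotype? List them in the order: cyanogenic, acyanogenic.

442.125, 343.875

The 9:7 ratio has 16 parts, so with N = 786 the expected counts are:
  cyanogenic: 786 × 9/16 = 442.125
  acyanogenic: 786 × 7/16 = 343.875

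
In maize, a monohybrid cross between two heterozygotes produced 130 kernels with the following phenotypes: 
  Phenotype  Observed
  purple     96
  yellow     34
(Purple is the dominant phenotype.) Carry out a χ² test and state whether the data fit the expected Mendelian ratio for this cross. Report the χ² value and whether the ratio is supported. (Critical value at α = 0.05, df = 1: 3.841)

0.092; consistent

For a monohybrid cross between heterozygotes with complete dominance, the expected phenotypic ratio is 3:1.
Expected counts for N = 130 under a 3:1 ratio (total parts = 4):
  purple: 130 × 3/4 = 97.5
  yellow: 130 × 1/4 = 32.5
χ² = Σ (O − E)² / E
  purple: (96 − 97.5)² / 97.5 = 0.0231
  yellow: (34 − 32.5)² / 32.5 = 0.0692
χ² = 0.0231 + 0.0692 = 0.0923 ≈ 0.092
Degrees of freedom = 2 − 1 = 1; critical value at α = 0.05 is 3.841.
Since 0.092 < 3.841, we fail to reject the null hypothesis — the data are consistent with the 3:1 ratio.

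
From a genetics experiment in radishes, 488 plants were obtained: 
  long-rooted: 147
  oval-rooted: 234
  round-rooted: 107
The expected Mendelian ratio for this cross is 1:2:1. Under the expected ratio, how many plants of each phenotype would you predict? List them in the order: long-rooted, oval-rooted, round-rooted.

122, 244, 122

Expected counts for N = 488 under a 1:2:1 ratio (total parts = 4):
  long-rooted: 488 × 1/4 = 122
  oval-rooted: 488 × 2/4 = 244
  round-rooted: 488 × 1/4 = 122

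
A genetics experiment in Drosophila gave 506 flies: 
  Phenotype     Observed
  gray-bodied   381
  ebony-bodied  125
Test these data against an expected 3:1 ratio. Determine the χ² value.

0.024

The 3:1 ratio has 4 parts, so with N = 506 the expected counts are:
  gray-bodied: 506 × 3/4 = 379.5
  ebony-bodied: 506 × 1/4 = 126.5
χ² = Σ (O − E)² / E
  gray-bodied: (381 − 379.5)² / 379.5 = 0.0059
  ebony-bodied: (125 − 126.5)² / 126.5 = 0.0178
χ² = 0.0059 + 0.0178 = 0.0237 ≈ 0.024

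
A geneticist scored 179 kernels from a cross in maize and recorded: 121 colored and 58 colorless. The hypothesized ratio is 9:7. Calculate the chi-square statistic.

9.366

The 9:7 ratio has 16 parts, so with N = 179 the expected counts are:
  colored: 179 × 9/16 = 100.6875
  colorless: 179 × 7/16 = 78.3125
χ² = Σ (O − E)² / E
  colored: (121 − 100.6875)² / 100.6875 = 4.0978
  colorless: (58 − 78.3125)² / 78.3125 = 5.2686
χ² = 4.0978 + 5.2686 = 9.3664 ≈ 9.366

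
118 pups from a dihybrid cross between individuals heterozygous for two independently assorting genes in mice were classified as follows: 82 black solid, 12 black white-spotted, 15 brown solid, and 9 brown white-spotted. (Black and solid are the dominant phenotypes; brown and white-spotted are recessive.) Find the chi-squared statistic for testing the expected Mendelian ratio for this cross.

A dihybrid F₂ with independent assortment and complete dominance at both loci gives a 9:3:3:1 phenotypic ratio.
Total ratio parts = 16. Expected numbers out of 118:
  black solid: 118 × 9/16 = 66.375
  black white-spotted: 118 × 3/16 = 22.125
  brown solid: 118 × 3/16 = 22.125
  brown white-spotted: 118 × 1/16 = 7.375
χ² = Σ (O − E)² / E
  black solid: (82 − 66.375)² / 66.375 = 3.6782
  black white-spotted: (12 − 22.125)² / 22.125 = 4.6335
  brown solid: (15 − 22.125)² / 22.125 = 2.2945
  brown white-spotted: (9 − 7.375)² / 7.375 = 0.3581
χ² = 3.6782 + 4.6335 + 2.2945 + 0.3581 = 10.9643 ≈ 10.964

10.964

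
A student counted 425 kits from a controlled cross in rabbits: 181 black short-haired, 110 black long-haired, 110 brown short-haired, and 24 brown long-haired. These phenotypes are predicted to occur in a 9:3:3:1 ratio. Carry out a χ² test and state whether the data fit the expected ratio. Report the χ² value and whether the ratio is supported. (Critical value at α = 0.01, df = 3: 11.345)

37.410; not consistent

The 9:3:3:1 ratio has 16 parts, so with N = 425 the expected counts are:
  black short-haired: 425 × 9/16 = 239.0625
  black long-haired: 425 × 3/16 = 79.6875
  brown short-haired: 425 × 3/16 = 79.6875
  brown long-haired: 425 × 1/16 = 26.5625
χ² = Σ (O − E)² / E
  black short-haired: (181 − 239.0625)² / 239.0625 = 14.1020
  black long-haired: (110 − 79.6875)² / 79.6875 = 11.5306
  brown short-haired: (110 − 79.6875)² / 79.6875 = 11.5306
  brown long-haired: (24 − 26.5625)² / 26.5625 = 0.2472
χ² = 14.1020 + 11.5306 + 11.5306 + 0.2472 = 37.4104 ≈ 37.410
Degrees of freedom = 4 − 1 = 3; critical value at α = 0.01 is 11.345.
Since 37.410 > 11.345, we reject the null hypothesis — the data do not fit the 9:3:3:1 ratio.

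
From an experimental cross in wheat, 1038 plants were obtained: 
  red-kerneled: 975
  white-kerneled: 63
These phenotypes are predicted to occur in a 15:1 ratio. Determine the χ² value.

Under the 15:1 hypothesis (Σ ratio = 16, N = 1038):
  red-kerneled: 1038 × 15/16 = 973.125
  white-kerneled: 1038 × 1/16 = 64.875
χ² = Σ (O − E)² / E
  red-kerneled: (975 − 973.125)² / 973.125 = 0.0036
  white-kerneled: (63 − 64.875)² / 64.875 = 0.0542
χ² = 0.0036 + 0.0542 = 0.0578 ≈ 0.058

0.058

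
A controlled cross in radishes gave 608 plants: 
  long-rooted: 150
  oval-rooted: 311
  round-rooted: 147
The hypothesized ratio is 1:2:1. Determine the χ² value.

Total ratio parts = 4. Expected numbers out of 608:
  long-rooted: 608 × 1/4 = 152
  oval-rooted: 608 × 2/4 = 304
  round-rooted: 608 × 1/4 = 152
χ² = Σ (O − E)² / E
  long-rooted: (150 − 152)² / 152 = 0.0263
  oval-rooted: (311 − 304)² / 304 = 0.1612
  round-rooted: (147 − 152)² / 152 = 0.1645
χ² = 0.0263 + 0.1612 + 0.1645 = 0.352

0.352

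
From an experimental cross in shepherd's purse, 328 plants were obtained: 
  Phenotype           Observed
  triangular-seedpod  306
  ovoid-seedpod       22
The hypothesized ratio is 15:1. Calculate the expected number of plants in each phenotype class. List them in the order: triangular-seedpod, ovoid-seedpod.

307.5, 20.5

Under the 15:1 hypothesis (Σ ratio = 16, N = 328):
  triangular-seedpod: 328 × 15/16 = 307.5
  ovoid-seedpod: 328 × 1/16 = 20.5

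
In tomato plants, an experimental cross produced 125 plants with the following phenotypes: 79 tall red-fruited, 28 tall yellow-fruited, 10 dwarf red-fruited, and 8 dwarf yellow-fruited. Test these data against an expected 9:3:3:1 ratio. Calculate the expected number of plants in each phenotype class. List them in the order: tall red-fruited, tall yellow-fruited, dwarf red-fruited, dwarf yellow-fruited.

Total ratio parts = 16. Expected numbers out of 125:
  tall red-fruited: 125 × 9/16 = 70.3125
  tall yellow-fruited: 125 × 3/16 = 23.4375
  dwarf red-fruited: 125 × 3/16 = 23.4375
  dwarf yellow-fruited: 125 × 1/16 = 7.8125

70.3125, 23.4375, 23.4375, 7.8125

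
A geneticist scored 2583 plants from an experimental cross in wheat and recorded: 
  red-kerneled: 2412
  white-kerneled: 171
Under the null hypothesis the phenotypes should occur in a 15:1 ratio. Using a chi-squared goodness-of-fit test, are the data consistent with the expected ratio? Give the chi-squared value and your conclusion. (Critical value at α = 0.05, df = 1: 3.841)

Under the 15:1 hypothesis (Σ ratio = 16, N = 2583):
  red-kerneled: 2583 × 15/16 = 2421.5625
  white-kerneled: 2583 × 1/16 = 161.4375
χ² = Σ (O − E)² / E
  red-kerneled: (2412 − 2421.5625)² / 2421.5625 = 0.0378
  white-kerneled: (171 − 161.4375)² / 161.4375 = 0.5664
χ² = 0.0378 + 0.5664 = 0.6042 ≈ 0.604
Degrees of freedom = 2 − 1 = 1; critical value at α = 0.05 is 3.841.
Since 0.604 < 3.841, we fail to reject the null hypothesis — the data are consistent with the 15:1 ratio.

0.604; consistent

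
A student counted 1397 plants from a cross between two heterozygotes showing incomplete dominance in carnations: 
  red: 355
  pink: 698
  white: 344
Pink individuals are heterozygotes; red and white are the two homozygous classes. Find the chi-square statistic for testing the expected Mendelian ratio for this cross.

0.174

With incomplete dominance, a heterozygote × heterozygote cross gives a 1:2:1 phenotypic ratio.
Total ratio parts = 4. Expected numbers out of 1397:
  red: 1397 × 1/4 = 349.25
  pink: 1397 × 2/4 = 698.5
  white: 1397 × 1/4 = 349.25
χ² = Σ (O − E)² / E
  red: (355 − 349.25)² / 349.25 = 0.0947
  pink: (698 − 698.5)² / 698.5 = 0.0004
  white: (344 − 349.25)² / 349.25 = 0.0789
χ² = 0.0947 + 0.0004 + 0.0789 = 0.174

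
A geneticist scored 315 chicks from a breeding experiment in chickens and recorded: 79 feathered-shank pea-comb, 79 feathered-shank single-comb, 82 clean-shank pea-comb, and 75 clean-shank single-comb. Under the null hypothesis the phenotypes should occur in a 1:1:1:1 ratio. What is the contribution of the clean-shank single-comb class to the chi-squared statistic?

0.179

The 1:1:1:1 ratio has 4 parts, so with N = 315 the expected counts are:
  feathered-shank pea-comb: 315 × 1/4 = 78.75
  feathered-shank single-comb: 315 × 1/4 = 78.75
  clean-shank pea-comb: 315 × 1/4 = 78.75
  clean-shank single-comb: 315 × 1/4 = 78.75
Contribution of clean-shank single-comb: (75 − 78.75)² / 78.75 = 0.1786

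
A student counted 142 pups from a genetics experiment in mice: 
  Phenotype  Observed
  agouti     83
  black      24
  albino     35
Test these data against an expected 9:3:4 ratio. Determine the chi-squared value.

0.388

Total ratio parts = 16. Expected numbers out of 142:
  agouti: 142 × 9/16 = 79.875
  black: 142 × 3/16 = 26.625
  albino: 142 × 4/16 = 35.5
χ² = Σ (O − E)² / E
  agouti: (83 − 79.875)² / 79.875 = 0.1223
  black: (24 − 26.625)² / 26.625 = 0.2588
  albino: (35 − 35.5)² / 35.5 = 0.0070
χ² = 0.1223 + 0.2588 + 0.0070 = 0.3881 ≈ 0.388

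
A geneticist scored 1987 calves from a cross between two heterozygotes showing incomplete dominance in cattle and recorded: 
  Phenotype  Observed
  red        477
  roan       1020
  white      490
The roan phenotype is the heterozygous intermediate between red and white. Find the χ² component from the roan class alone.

0.707

With incomplete dominance, a heterozygote × heterozygote cross gives a 1:2:1 phenotypic ratio.
Under the 1:2:1 hypothesis (Σ ratio = 4, N = 1987):
  red: 1987 × 1/4 = 496.75
  roan: 1987 × 2/4 = 993.5
  white: 1987 × 1/4 = 496.75
Contribution of roan: (1020 − 993.5)² / 993.5 = 0.7068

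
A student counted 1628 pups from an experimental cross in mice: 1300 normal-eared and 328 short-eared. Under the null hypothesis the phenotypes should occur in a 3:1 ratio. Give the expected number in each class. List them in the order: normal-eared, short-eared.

1221, 407

Expected counts for N = 1628 under a 3:1 ratio (total parts = 4):
  normal-eared: 1628 × 3/4 = 1221
  short-eared: 1628 × 1/4 = 407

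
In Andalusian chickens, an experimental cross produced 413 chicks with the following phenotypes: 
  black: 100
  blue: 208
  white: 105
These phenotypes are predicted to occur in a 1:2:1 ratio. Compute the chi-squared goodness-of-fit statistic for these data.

Total ratio parts = 4. Expected numbers out of 413:
  black: 413 × 1/4 = 103.25
  blue: 413 × 2/4 = 206.5
  white: 413 × 1/4 = 103.25
χ² = Σ (O − E)² / E
  black: (100 − 103.25)² / 103.25 = 0.1023
  blue: (208 − 206.5)² / 206.5 = 0.0109
  white: (105 − 103.25)² / 103.25 = 0.0297
χ² = 0.1023 + 0.0109 + 0.0297 = 0.1429 ≈ 0.143

0.143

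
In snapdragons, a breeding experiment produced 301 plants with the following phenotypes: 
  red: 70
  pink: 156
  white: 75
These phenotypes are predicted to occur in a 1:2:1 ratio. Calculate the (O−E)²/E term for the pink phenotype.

0.201

The 1:2:1 ratio has 4 parts, so with N = 301 the expected counts are:
  red: 301 × 1/4 = 75.25
  pink: 301 × 2/4 = 150.5
  white: 301 × 1/4 = 75.25
Contribution of pink: (156 − 150.5)² / 150.5 = 0.2010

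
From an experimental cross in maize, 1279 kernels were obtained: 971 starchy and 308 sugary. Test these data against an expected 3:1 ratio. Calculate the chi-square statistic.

Under the 3:1 hypothesis (Σ ratio = 4, N = 1279):
  starchy: 1279 × 3/4 = 959.25
  sugary: 1279 × 1/4 = 319.75
χ² = Σ (O − E)² / E
  starchy: (971 − 959.25)² / 959.25 = 0.1439
  sugary: (308 − 319.75)² / 319.75 = 0.4318
χ² = 0.1439 + 0.4318 = 0.5757 ≈ 0.576

0.576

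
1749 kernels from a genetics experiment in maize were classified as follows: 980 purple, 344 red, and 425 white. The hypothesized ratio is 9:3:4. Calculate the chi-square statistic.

Total ratio parts = 16. Expected numbers out of 1749:
  purple: 1749 × 9/16 = 983.8125
  red: 1749 × 3/16 = 327.9375
  white: 1749 × 4/16 = 437.25
χ² = Σ (O − E)² / E
  purple: (980 − 983.8125)² / 983.8125 = 0.0148
  red: (344 − 327.9375)² / 327.9375 = 0.7867
  white: (425 − 437.25)² / 437.25 = 0.3432
χ² = 0.0148 + 0.7867 + 0.3432 = 1.1447 ≈ 1.145

1.145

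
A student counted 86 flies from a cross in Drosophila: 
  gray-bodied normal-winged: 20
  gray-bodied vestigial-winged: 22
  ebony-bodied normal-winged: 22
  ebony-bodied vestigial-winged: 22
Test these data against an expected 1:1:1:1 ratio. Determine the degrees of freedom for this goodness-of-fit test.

A goodness-of-fit test with 4 phenotype classes has df = 4 − 1 = 3.

3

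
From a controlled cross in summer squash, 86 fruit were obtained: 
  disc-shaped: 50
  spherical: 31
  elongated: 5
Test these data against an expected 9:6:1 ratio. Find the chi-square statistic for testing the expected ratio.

0.129

The 9:6:1 ratio has 16 parts, so with N = 86 the expected counts are:
  disc-shaped: 86 × 9/16 = 48.375
  spherical: 86 × 6/16 = 32.25
  elongated: 86 × 1/16 = 5.375
χ² = Σ (O − E)² / E
  disc-shaped: (50 − 48.375)² / 48.375 = 0.0546
  spherical: (31 − 32.25)² / 32.25 = 0.0484
  elongated: (5 − 5.375)² / 5.375 = 0.0262
χ² = 0.0546 + 0.0484 + 0.0262 = 0.1292 ≈ 0.129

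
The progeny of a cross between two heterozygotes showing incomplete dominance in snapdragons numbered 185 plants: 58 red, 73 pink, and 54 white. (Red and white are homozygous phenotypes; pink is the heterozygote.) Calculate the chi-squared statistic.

With incomplete dominance, a heterozygote × heterozygote cross gives a 1:2:1 phenotypic ratio.
Total ratio parts = 4. Expected numbers out of 185:
  red: 185 × 1/4 = 46.25
  pink: 185 × 2/4 = 92.5
  white: 185 × 1/4 = 46.25
χ² = Σ (O − E)² / E
  red: (58 − 46.25)² / 46.25 = 2.9851
  pink: (73 − 92.5)² / 92.5 = 4.1108
  white: (54 − 46.25)² / 46.25 = 1.2986
χ² = 2.9851 + 4.1108 + 1.2986 = 8.3945 ≈ 8.395

8.395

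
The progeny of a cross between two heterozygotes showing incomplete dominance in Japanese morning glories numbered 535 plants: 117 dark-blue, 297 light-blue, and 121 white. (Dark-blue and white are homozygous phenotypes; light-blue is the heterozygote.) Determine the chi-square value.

6.566

With incomplete dominance, a heterozygote × heterozygote cross gives a 1:2:1 phenotypic ratio.
Expected counts for N = 535 under a 1:2:1 ratio (total parts = 4):
  dark-blue: 535 × 1/4 = 133.75
  light-blue: 535 × 2/4 = 267.5
  white: 535 × 1/4 = 133.75
χ² = Σ (O − E)² / E
  dark-blue: (117 − 133.75)² / 133.75 = 2.0977
  light-blue: (297 − 267.5)² / 267.5 = 3.2533
  white: (121 − 133.75)² / 133.75 = 1.2154
χ² = 2.0977 + 3.2533 + 1.2154 = 6.5664 ≈ 6.566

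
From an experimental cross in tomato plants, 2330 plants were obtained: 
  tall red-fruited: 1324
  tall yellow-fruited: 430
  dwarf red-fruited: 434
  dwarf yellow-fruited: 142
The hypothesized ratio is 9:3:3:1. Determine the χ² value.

Under the 9:3:3:1 hypothesis (Σ ratio = 16, N = 2330):
  tall red-fruited: 2330 × 9/16 = 1310.625
  tall yellow-fruited: 2330 × 3/16 = 436.875
  dwarf red-fruited: 2330 × 3/16 = 436.875
  dwarf yellow-fruited: 2330 × 1/16 = 145.625
χ² = Σ (O − E)² / E
  tall red-fruited: (1324 − 1310.625)² / 1310.625 = 0.1365
  tall yellow-fruited: (430 − 436.875)² / 436.875 = 0.1082
  dwarf red-fruited: (434 − 436.875)² / 436.875 = 0.0189
  dwarf yellow-fruited: (142 − 145.625)² / 145.625 = 0.0902
χ² = 0.1365 + 0.1082 + 0.0189 + 0.0902 = 0.3538 ≈ 0.354

0.354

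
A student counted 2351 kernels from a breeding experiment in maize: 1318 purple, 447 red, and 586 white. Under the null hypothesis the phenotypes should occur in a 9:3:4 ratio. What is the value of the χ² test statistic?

Under the 9:3:4 hypothesis (Σ ratio = 16, N = 2351):
  purple: 2351 × 9/16 = 1322.4375
  red: 2351 × 3/16 = 440.8125
  white: 2351 × 4/16 = 587.75
χ² = Σ (O − E)² / E
  purple: (1318 − 1322.4375)² / 1322.4375 = 0.0149
  red: (447 − 440.8125)² / 440.8125 = 0.0869
  white: (586 − 587.75)² / 587.75 = 0.0052
χ² = 0.0149 + 0.0869 + 0.0052 = 0.107

0.107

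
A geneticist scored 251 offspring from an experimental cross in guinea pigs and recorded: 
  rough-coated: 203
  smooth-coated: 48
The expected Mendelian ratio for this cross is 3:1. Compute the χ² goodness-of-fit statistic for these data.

4.623

Expected counts for N = 251 under a 3:1 ratio (total parts = 4):
  rough-coated: 251 × 3/4 = 188.25
  smooth-coated: 251 × 1/4 = 62.75
χ² = Σ (O − E)² / E
  rough-coated: (203 − 188.25)² / 188.25 = 1.1557
  smooth-coated: (48 − 62.75)² / 62.75 = 3.4671
χ² = 1.1557 + 3.4671 = 4.6228 ≈ 4.623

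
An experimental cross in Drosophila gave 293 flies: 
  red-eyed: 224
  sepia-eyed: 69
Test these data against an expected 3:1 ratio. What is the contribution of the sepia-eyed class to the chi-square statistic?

Expected counts for N = 293 under a 3:1 ratio (total parts = 4):
  red-eyed: 293 × 3/4 = 219.75
  sepia-eyed: 293 × 1/4 = 73.25
Contribution of sepia-eyed: (69 − 73.25)² / 73.25 = 0.2466

0.247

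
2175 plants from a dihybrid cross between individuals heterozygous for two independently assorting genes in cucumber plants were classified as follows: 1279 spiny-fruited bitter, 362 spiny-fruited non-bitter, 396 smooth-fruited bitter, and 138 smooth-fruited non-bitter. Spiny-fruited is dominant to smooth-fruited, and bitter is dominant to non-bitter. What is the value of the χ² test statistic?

8.043

A dihybrid F₂ with independent assortment and complete dominance at both loci gives a 9:3:3:1 phenotypic ratio.
The 9:3:3:1 ratio has 16 parts, so with N = 2175 the expected counts are:
  spiny-fruited bitter: 2175 × 9/16 = 1223.4375
  spiny-fruited non-bitter: 2175 × 3/16 = 407.8125
  smooth-fruited bitter: 2175 × 3/16 = 407.8125
  smooth-fruited non-bitter: 2175 × 1/16 = 135.9375
χ² = Σ (O − E)² / E
  spiny-fruited bitter: (1279 − 1223.4375)² / 1223.4375 = 2.5234
  spiny-fruited non-bitter: (362 − 407.8125)² / 407.8125 = 5.1464
  smooth-fruited bitter: (396 − 407.8125)² / 407.8125 = 0.3422
  smooth-fruited non-bitter: (138 − 135.9375)² / 135.9375 = 0.0313
χ² = 2.5234 + 5.1464 + 0.3422 + 0.0313 = 8.0433 ≈ 8.043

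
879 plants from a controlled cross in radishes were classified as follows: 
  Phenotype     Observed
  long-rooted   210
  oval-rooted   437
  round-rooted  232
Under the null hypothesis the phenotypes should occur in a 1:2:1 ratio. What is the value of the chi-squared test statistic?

1.130

Total ratio parts = 4. Expected numbers out of 879:
  long-rooted: 879 × 1/4 = 219.75
  oval-rooted: 879 × 2/4 = 439.5
  round-rooted: 879 × 1/4 = 219.75
χ² = Σ (O − E)² / E
  long-rooted: (210 − 219.75)² / 219.75 = 0.4326
  oval-rooted: (437 − 439.5)² / 439.5 = 0.0142
  round-rooted: (232 − 219.75)² / 219.75 = 0.6829
χ² = 0.4326 + 0.0142 + 0.6829 = 1.1297 ≈ 1.130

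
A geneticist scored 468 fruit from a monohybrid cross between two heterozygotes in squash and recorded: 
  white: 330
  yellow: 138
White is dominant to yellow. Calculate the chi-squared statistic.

5.026

For a monohybrid cross between heterozygotes with complete dominance, the expected phenotypic ratio is 3:1.
Expected counts for N = 468 under a 3:1 ratio (total parts = 4):
  white: 468 × 3/4 = 351
  yellow: 468 × 1/4 = 117
χ² = Σ (O − E)² / E
  white: (330 − 351)² / 351 = 1.2564
  yellow: (138 − 117)² / 117 = 3.7692
χ² = 1.2564 + 3.7692 = 5.0256 ≈ 5.026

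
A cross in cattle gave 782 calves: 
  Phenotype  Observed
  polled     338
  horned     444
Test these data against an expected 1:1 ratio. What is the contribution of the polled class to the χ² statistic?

7.184

Under the 1:1 hypothesis (Σ ratio = 2, N = 782):
  polled: 782 × 1/2 = 391
  horned: 782 × 1/2 = 391
Contribution of polled: (338 − 391)² / 391 = 7.1841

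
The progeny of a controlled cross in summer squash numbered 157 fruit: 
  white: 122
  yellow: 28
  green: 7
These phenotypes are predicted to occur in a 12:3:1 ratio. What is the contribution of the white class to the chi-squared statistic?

Under the 12:3:1 hypothesis (Σ ratio = 16, N = 157):
  white: 157 × 12/16 = 117.75
  yellow: 157 × 3/16 = 29.4375
  green: 157 × 1/16 = 9.8125
Contribution of white: (122 − 117.75)² / 117.75 = 0.1534

0.153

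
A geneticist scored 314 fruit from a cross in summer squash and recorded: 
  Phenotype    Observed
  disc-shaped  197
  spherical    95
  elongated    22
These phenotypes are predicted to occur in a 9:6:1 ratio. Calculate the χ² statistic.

Total ratio parts = 16. Expected numbers out of 314:
  disc-shaped: 314 × 9/16 = 176.625
  spherical: 314 × 6/16 = 117.75
  elongated: 314 × 1/16 = 19.625
χ² = Σ (O − E)² / E
  disc-shaped: (197 − 176.625)² / 176.625 = 2.3504
  spherical: (95 − 117.75)² / 117.75 = 4.3954
  elongated: (22 − 19.625)² / 19.625 = 0.2874
χ² = 2.3504 + 4.3954 + 0.2874 = 7.0332 ≈ 7.033

7.033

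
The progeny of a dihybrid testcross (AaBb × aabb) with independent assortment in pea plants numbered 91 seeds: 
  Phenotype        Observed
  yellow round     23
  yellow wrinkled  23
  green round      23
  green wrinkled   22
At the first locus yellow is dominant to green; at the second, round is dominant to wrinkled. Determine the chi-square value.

0.033

A dihybrid testcross with independent assortment gives a 1:1:1:1 ratio.
The 1:1:1:1 ratio has 4 parts, so with N = 91 the expected counts are:
  yellow round: 91 × 1/4 = 22.75
  yellow wrinkled: 91 × 1/4 = 22.75
  green round: 91 × 1/4 = 22.75
  green wrinkled: 91 × 1/4 = 22.75
χ² = Σ (O − E)² / E
  yellow round: (23 − 22.75)² / 22.75 = 0.0027
  yellow wrinkled: (23 − 22.75)² / 22.75 = 0.0027
  green round: (23 − 22.75)² / 22.75 = 0.0027
  green wrinkled: (22 − 22.75)² / 22.75 = 0.0247
χ² = 0.0027 + 0.0027 + 0.0027 + 0.0247 = 0.0328 ≈ 0.033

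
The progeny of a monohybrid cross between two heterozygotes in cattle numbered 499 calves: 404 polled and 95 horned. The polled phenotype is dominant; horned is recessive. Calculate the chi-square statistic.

For a monohybrid cross between heterozygotes with complete dominance, the expected phenotypic ratio is 3:1.
Total ratio parts = 4. Expected numbers out of 499:
  polled: 499 × 3/4 = 374.25
  horned: 499 × 1/4 = 124.75
χ² = Σ (O − E)² / E
  polled: (404 − 374.25)² / 374.25 = 2.3649
  horned: (95 − 124.75)² / 124.75 = 7.0947
χ² = 2.3649 + 7.0947 = 9.4596 ≈ 9.460

9.460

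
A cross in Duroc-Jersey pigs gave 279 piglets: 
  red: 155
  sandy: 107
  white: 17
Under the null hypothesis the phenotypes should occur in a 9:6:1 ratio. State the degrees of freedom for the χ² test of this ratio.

A goodness-of-fit test with 3 phenotype classes has df = 3 − 1 = 2.

2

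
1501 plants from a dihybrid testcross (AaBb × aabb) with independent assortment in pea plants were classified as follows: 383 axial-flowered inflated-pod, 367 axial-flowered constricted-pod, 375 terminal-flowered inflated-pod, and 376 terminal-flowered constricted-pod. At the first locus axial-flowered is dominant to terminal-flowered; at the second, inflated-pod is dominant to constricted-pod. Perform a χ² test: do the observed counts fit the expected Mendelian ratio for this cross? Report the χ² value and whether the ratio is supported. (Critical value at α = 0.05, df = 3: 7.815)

A dihybrid testcross with independent assortment gives a 1:1:1:1 ratio.
Expected counts for N = 1501 under a 1:1:1:1 ratio (total parts = 4):
  axial-flowered inflated-pod: 1501 × 1/4 = 375.25
  axial-flowered constricted-pod: 1501 × 1/4 = 375.25
  terminal-flowered inflated-pod: 1501 × 1/4 = 375.25
  terminal-flowered constricted-pod: 1501 × 1/4 = 375.25
χ² = Σ (O − E)² / E
  axial-flowered inflated-pod: (383 − 375.25)² / 375.25 = 0.1601
  axial-flowered constricted-pod: (367 − 375.25)² / 375.25 = 0.1814
  terminal-flowered inflated-pod: (375 − 375.25)² / 375.25 = 0.0002
  terminal-flowered constricted-pod: (376 − 375.25)² / 375.25 = 0.0015
χ² = 0.1601 + 0.1814 + 0.0002 + 0.0015 = 0.3432 ≈ 0.343
Degrees of freedom = 4 − 1 = 3; critical value at α = 0.05 is 7.815.
Since 0.343 < 7.815, we fail to reject the null hypothesis — the data are consistent with the 1:1:1:1 ratio.

0.343; consistent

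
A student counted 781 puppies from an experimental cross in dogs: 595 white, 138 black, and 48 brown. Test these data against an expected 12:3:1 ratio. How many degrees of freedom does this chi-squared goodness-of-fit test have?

A goodness-of-fit test with 3 phenotype classes has df = 3 − 1 = 2.

2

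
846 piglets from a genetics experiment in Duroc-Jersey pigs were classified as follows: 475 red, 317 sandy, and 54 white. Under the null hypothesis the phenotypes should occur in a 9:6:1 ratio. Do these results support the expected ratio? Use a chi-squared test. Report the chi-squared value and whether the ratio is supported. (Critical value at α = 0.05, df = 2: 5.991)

0.026; consistent

Expected counts for N = 846 under a 9:6:1 ratio (total parts = 16):
  red: 846 × 9/16 = 475.875
  sandy: 846 × 6/16 = 317.25
  white: 846 × 1/16 = 52.875
χ² = Σ (O − E)² / E
  red: (475 − 475.875)² / 475.875 = 0.0016
  sandy: (317 − 317.25)² / 317.25 = 0.0002
  white: (54 − 52.875)² / 52.875 = 0.0239
χ² = 0.0016 + 0.0002 + 0.0239 = 0.0257 ≈ 0.026
Degrees of freedom = 3 − 1 = 2; critical value at α = 0.05 is 5.991.
Since 0.026 < 5.991, we fail to reject the null hypothesis — the data are consistent with the 9:6:1 ratio.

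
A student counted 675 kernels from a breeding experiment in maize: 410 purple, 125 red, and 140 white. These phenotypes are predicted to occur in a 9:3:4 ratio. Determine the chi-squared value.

Expected counts for N = 675 under a 9:3:4 ratio (total parts = 16):
  purple: 675 × 9/16 = 379.6875
  red: 675 × 3/16 = 126.5625
  white: 675 × 4/16 = 168.75
χ² = Σ (O − E)² / E
  purple: (410 − 379.6875)² / 379.6875 = 2.4200
  red: (125 − 126.5625)² / 126.5625 = 0.0193
  white: (140 − 168.75)² / 168.75 = 4.8981
χ² = 2.4200 + 0.0193 + 4.8981 = 7.3374 ≈ 7.337

7.337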